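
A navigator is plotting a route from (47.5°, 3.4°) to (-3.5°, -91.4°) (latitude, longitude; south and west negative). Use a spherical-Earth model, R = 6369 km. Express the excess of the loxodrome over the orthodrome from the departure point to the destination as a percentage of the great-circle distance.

2.5%

Great circle: σ = 1.6724 rad → d_gc = Rσ = 10651.6 km
Rhumb: Δφ = -0.8901, Δλ = -1.6546, Δψ = -1.0056, q = Δφ/Δψ = 0.8852 → d_rh = R√(Δφ²+q²Δλ²) = 10915.4 km
Excess = (10915.4 − 10651.6) / 10651.6 = 263.8 / 10651.6 = 2.48% ≈ 2.5%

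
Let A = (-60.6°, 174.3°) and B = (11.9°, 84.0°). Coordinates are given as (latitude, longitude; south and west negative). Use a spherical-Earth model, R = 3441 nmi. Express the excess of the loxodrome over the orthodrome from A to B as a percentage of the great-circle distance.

Great circle: σ = 1.7540 rad → d_gc = Rσ = 6035.5 nmi
Rhumb: Δφ = +1.2654, Δλ = -1.5760, Δψ = +1.5473, q = Δφ/Δψ = 0.8178 → d_rh = R√(Δφ²+q²Δλ²) = 6215.1 nmi
Excess = (6215.1 − 6035.5) / 6035.5 = 179.6 / 6035.5 = 2.98% ≈ 3.0%

3.0%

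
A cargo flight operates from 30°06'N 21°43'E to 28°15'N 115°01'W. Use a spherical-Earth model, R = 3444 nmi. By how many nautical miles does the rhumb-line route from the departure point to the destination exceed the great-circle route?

654 nmi

Great circle: cos σ = sin φ₁ sin φ₂ + cos φ₁ cos φ₂ cos Δλ,  σ = 1.8940 rad → d_gc = 6522.8 nmi
Rhumb line: Δψ = -0.0370, q = Δφ/Δψ = 0.8731, d_rh = R√(Δφ²+q²Δλ²) = 7176.6 nmi
Excess = 7176.6 − 6522.8 = 653.8 ≈ 654 nmi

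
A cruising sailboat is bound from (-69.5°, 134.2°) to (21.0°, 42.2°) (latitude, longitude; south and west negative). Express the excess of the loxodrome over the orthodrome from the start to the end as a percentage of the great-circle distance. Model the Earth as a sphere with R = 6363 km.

Great circle: σ = 1.9253 rad → d_gc = Rσ = 12250.4 km
Rhumb: Δφ = +1.5795, Δλ = -1.6057, Δψ = +2.0852, q = Δφ/Δψ = 0.7575 → d_rh = R√(Δφ²+q²Δλ²) = 12685.0 km
Excess = (12685.0 − 12250.4) / 12250.4 = 434.6 / 12250.4 = 3.548% ≈ 3.5%

3.5%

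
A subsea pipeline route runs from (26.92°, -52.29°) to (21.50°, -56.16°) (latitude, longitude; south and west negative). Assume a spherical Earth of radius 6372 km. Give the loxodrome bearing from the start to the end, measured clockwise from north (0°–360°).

213.1°

Meridional parts: M(φ₁)=+0.4881, M(φ₂)=+0.3844 → ΔM = -0.1038;  Δλ = -0.0675 rad
tan C = Δλ / ΔM = +0.6509 → C = 213.06°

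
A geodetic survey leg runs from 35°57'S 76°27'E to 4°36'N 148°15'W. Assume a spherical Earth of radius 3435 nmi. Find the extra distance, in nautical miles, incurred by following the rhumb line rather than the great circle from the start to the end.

301 nmi

Great circle: cos σ = sin φ₁ sin φ₂ + cos φ₁ cos φ₂ cos Δλ,  σ = 2.2404 rad → d_gc = 7695.6 nmi
Rhumb line: Δψ = +0.7536, q = Δφ/Δψ = 0.9392, d_rh = R√(Δφ²+q²Δλ²) = 7996.6 nmi
Excess = 7996.6 − 7695.6 = 301.0 ≈ 301 nmi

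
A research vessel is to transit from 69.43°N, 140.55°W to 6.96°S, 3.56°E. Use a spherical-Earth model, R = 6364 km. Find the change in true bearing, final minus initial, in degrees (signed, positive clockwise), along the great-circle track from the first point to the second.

At departure: θ₁ = atan2(sin Δλ cos φ₂, cos φ₁ sin φ₂ − sin φ₁ cos φ₂ cos Δλ) = 39.32°
At arrival: θ₂ = atan2(sin Δλ cos φ₁, −cos φ₂ sin φ₁ + sin φ₂ cos φ₁ cos Δλ) = 167.04°
Δθ = θ₂ − θ₁ = +127.7°

+127.7°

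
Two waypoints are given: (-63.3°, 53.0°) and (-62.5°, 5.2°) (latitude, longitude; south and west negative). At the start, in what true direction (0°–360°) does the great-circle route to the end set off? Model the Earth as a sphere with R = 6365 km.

250.5°

N = sin Δλ·cos φ₂ = -0.3421;  D = cos φ₁ sin φ₂ − sin φ₁ cos φ₂ cos Δλ = -0.1215
initial course = atan2(N, D) = 250.45°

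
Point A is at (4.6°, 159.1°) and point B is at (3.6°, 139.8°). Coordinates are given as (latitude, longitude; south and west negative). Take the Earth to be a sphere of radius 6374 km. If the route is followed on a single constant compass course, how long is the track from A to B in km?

2144 km

Rhumb course C = atan2(Δλ, Δψ) with Δψ = ln[tan(π/4+φ₂/2)/tan(π/4+φ₁/2)] = -0.0175, Δλ = -0.3368 → C = 267.03°
d = R·|Δφ| / |cos C| = 6374·0.01745 / 0.05188 = 2144 km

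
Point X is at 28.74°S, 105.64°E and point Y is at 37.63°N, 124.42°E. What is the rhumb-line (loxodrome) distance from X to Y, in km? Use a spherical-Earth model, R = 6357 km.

Δψ = ln[tan(π/4+φ₂/2)/tan(π/4+φ₁/2)] = +1.2339;  Δφ = +1.1584 rad,  Δλ = +0.3278 rad
q = Δφ/Δψ = 0.9388
d = R·√(Δφ² + q²Δλ²) = 6357·1.19855 = 7619 km

7619 km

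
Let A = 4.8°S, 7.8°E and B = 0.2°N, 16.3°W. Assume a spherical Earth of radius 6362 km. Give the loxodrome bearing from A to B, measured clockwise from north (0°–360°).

281.7°

Meridional parts: M(φ₁)=-0.0839, M(φ₂)=+0.0035 → ΔM = +0.0874;  Δλ = -0.4206 rad
tan C = Δλ / ΔM = -4.8146 → C = 281.73°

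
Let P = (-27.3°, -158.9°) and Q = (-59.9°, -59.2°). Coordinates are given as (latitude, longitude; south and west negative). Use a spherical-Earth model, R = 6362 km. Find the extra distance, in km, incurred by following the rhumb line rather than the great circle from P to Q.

600 km

Great circle: cos σ = sin φ₁ sin φ₂ + cos φ₁ cos φ₂ cos Δλ,  σ = 1.2433 rad → d_gc = 7909.6 km
Rhumb line: Δψ = -0.8179, q = Δφ/Δψ = 0.6957, d_rh = R√(Δφ²+q²Δλ²) = 8509.8 km
Excess = 8509.8 − 7909.6 = 600.2 ≈ 600 km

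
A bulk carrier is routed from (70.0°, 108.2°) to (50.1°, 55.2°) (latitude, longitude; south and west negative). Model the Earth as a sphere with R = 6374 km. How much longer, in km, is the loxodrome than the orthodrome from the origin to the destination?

97 km

Great circle: cos σ = sin φ₁ sin φ₂ + cos φ₁ cos φ₂ cos Δλ,  σ = 0.5492 rad → d_gc = 3500.7 km
Rhumb line: Δψ = -0.7220, q = Δφ/Δψ = 0.4810, d_rh = R√(Δφ²+q²Δλ²) = 3598.0 km
Excess = 3598.0 − 3500.7 = 97.3 ≈ 97 km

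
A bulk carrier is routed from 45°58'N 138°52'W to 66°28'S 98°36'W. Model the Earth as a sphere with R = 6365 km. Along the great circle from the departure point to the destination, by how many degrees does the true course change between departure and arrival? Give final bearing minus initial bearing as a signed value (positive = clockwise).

-13.4°

Initial bearing θ₁ = atan2(sin Δλ cos φ₂, cos φ₁ sin φ₂ − sin φ₁ cos φ₂ cos Δλ) = 163.23°
Final bearing θ₂ = (initial bearing from the destination back to the start) + 180° = 149.85°
Δθ = θ₂ − θ₁ = -13.4°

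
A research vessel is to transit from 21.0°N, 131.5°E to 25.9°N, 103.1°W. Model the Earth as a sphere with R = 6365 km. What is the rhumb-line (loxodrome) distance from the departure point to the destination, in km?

Δψ = ln[tan(π/4+φ₂/2)/tan(π/4+φ₁/2)] = +0.0933;  Δφ = +0.0855 rad,  Δλ = +2.1886 rad
q = Δφ/Δψ = 0.9170
d = R·√(Δφ² + q²Δλ²) = 6365·2.00886 = 12786 km

12786 km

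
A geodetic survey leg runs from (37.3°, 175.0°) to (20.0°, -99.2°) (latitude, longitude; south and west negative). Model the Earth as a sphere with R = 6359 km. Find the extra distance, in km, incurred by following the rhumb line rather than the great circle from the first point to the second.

222 km

Great circle: cos σ = sin φ₁ sin φ₂ + cos φ₁ cos φ₂ cos Δλ,  σ = 1.3057 rad → d_gc = 8302.9 km
Rhumb line: Δψ = -0.3462, q = Δφ/Δψ = 0.8722, d_rh = R√(Δφ²+q²Δλ²) = 8524.8 km
Excess = 8524.8 − 8302.9 = 221.9 ≈ 222 km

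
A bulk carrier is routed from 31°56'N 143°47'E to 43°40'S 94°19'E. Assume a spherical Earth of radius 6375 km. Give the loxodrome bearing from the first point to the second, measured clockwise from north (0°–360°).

211.0°

Δψ = ln[tan(π/4+φ₂/2)/tan(π/4+φ₁/2)] = -1.4375
Δλ = -0.8634 rad (taken the short way round)
course = atan2(Δλ, Δψ) = 210.99°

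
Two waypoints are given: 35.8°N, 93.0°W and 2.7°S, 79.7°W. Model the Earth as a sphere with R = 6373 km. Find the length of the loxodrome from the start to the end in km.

Δψ = ln[tan(π/4+φ₂/2)/tan(π/4+φ₁/2)] = -0.7171;  Δφ = -0.6720 rad,  Δλ = +0.2321 rad
q = Δφ/Δψ = 0.9370
d = R·√(Δφ² + q²Δλ²) = 6373·0.70628 = 4501 km

4501 km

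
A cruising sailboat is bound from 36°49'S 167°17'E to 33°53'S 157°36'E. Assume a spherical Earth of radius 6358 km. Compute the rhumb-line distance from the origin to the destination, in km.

935 km

Rhumb course C = atan2(Δλ, Δψ) with Δψ = ln[tan(π/4+φ₂/2)/tan(π/4+φ₁/2)] = +0.0628, Δλ = -0.1690 → C = 290.38°
d = R·|Δφ| / |cos C| = 6358·0.05120 / 0.34823 = 935 km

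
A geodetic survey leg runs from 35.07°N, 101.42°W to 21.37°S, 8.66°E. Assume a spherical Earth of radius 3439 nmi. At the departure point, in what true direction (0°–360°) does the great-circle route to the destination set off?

97.5°

N = sin Δλ·cos φ₂ = +0.8746;  D = cos φ₁ sin φ₂ − sin φ₁ cos φ₂ cos Δλ = -0.1145
initial course = atan2(N, D) = 97.46°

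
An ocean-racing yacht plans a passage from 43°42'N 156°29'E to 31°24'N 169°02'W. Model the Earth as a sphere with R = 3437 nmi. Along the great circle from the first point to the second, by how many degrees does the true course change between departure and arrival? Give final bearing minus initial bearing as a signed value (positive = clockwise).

+21.5°

Initial bearing θ₁ = atan2(sin Δλ cos φ₂, cos φ₁ sin φ₂ − sin φ₁ cos φ₂ cos Δλ) = 102.76°
Final bearing θ₂ = (initial bearing from the destination back to the start) + 180° = 124.30°
Δθ = θ₂ − θ₁ = +21.5°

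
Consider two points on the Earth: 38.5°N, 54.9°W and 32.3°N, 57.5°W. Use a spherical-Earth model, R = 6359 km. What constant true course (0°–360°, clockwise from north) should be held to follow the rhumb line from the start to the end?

198.9°

Δψ = ln[tan(π/4+φ₂/2)/tan(π/4+φ₁/2)] = -0.1329
Δλ = -0.0454 rad (taken the short way round)
course = atan2(Δλ, Δψ) = 198.85°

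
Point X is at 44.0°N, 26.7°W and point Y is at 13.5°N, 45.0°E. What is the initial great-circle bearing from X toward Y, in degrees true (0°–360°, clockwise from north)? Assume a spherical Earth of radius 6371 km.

92.7°

N = sin Δλ·cos φ₂ = +0.9232;  D = cos φ₁ sin φ₂ − sin φ₁ cos φ₂ cos Δλ = -0.0442
initial course = atan2(N, D) = 92.74°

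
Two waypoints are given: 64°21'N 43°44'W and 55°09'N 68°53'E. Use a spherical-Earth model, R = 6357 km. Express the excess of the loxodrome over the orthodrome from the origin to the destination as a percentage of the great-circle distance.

14.4%

Great circle: σ = 0.8702 rad → d_gc = Rσ = 5532.0 km
Rhumb: Δφ = -0.1606, Δλ = +1.9655, Δψ = -0.3211, q = Δφ/Δψ = 0.5000 → d_rh = R√(Δφ²+q²Δλ²) = 6330.6 km
Excess = (6330.6 − 5532.0) / 5532.0 = 798.6 / 5532.0 = 14.44% ≈ 14.4%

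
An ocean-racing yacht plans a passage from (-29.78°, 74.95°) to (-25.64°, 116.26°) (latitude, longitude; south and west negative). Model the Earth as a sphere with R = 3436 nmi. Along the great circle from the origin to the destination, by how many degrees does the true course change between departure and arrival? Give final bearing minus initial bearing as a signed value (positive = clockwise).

-19.9°

Initial bearing θ₁ = atan2(sin Δλ cos φ₂, cos φ₁ sin φ₂ − sin φ₁ cos φ₂ cos Δλ) = 93.77°
Final bearing θ₂ = (initial bearing from the destination back to the start) + 180° = 73.87°
Δθ = θ₂ − θ₁ = -19.9°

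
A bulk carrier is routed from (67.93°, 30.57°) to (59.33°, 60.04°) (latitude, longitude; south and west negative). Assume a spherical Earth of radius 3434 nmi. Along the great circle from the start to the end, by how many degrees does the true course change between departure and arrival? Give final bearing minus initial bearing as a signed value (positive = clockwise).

+26.6°

Initial bearing θ₁ = atan2(sin Δλ cos φ₂, cos φ₁ sin φ₂ − sin φ₁ cos φ₂ cos Δλ) = 109.40°
Final bearing θ₂ = (initial bearing from the destination back to the start) + 180° = 135.99°
Δθ = θ₂ − θ₁ = +26.6°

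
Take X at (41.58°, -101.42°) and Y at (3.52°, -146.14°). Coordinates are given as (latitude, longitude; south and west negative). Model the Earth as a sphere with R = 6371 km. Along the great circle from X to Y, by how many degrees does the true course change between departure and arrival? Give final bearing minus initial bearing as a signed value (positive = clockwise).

-18.9°

Initial bearing θ₁ = atan2(sin Δλ cos φ₂, cos φ₁ sin φ₂ − sin φ₁ cos φ₂ cos Δλ) = 238.83°
Final bearing θ₂ = (initial bearing from the destination back to the start) + 180° = 219.89°
Δθ = θ₂ − θ₁ = -18.9°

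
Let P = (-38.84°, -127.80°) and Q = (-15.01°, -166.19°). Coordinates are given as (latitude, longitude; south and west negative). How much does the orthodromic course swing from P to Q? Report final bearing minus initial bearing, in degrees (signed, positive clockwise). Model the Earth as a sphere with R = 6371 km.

+18.3°

At departure: θ₁ = atan2(sin Δλ cos φ₂, cos φ₁ sin φ₂ − sin φ₁ cos φ₂ cos Δλ) = 294.48°
At arrival: θ₂ = atan2(sin Δλ cos φ₁, −cos φ₂ sin φ₁ + sin φ₂ cos φ₁ cos Δλ) = 312.78°
Δθ = θ₂ − θ₁ = +18.3°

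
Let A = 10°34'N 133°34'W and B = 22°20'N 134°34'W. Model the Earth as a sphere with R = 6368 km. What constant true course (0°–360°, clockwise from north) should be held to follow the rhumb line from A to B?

355.3°

Δψ = ln[tan(π/4+φ₂/2)/tan(π/4+φ₁/2)] = +0.2146
Δλ = -0.0175 rad (taken the short way round)
course = atan2(Δλ, Δψ) = 355.35°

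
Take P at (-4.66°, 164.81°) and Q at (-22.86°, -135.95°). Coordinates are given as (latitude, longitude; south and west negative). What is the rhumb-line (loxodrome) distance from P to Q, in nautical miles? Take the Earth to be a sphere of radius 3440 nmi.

Δψ = ln[tan(π/4+φ₂/2)/tan(π/4+φ₁/2)] = -0.3286;  Δφ = -0.3176 rad,  Δλ = +1.0339 rad
q = Δφ/Δψ = 0.9667
d = R·√(Δφ² + q²Δλ²) = 3440·1.04878 = 3608 nmi

3608 nmi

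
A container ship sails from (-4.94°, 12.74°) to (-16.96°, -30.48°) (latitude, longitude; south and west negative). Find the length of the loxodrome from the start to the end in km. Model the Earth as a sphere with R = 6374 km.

4897 km

Rhumb course C = atan2(Δλ, Δψ) with Δψ = ln[tan(π/4+φ₂/2)/tan(π/4+φ₁/2)] = -0.2141, Δλ = -0.7543 → C = 254.15°
d = R·|Δφ| / |cos C| = 6374·0.20979 / 0.27304 = 4897 km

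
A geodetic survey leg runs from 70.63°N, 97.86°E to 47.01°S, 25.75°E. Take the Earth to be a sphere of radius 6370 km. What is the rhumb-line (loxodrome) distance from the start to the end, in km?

14430 km

Δψ = ln[tan(π/4+φ₂/2)/tan(π/4+φ₁/2)] = -2.6999;  Δφ = -2.0532 rad,  Δλ = -1.2586 rad
q = Δφ/Δψ = 0.7605
d = R·√(Δφ² + q²Δλ²) = 6370·2.26532 = 14430 km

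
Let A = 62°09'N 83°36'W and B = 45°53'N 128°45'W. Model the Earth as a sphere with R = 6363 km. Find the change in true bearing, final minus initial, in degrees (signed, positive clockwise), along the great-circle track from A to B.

At departure: θ₁ = atan2(sin Δλ cos φ₂, cos φ₁ sin φ₂ − sin φ₁ cos φ₂ cos Δλ) = 258.69°
At arrival: θ₂ = atan2(sin Δλ cos φ₁, −cos φ₂ sin φ₁ + sin φ₂ cos φ₁ cos Δλ) = 221.15°
Δθ = θ₂ − θ₁ = -37.5°

-37.5°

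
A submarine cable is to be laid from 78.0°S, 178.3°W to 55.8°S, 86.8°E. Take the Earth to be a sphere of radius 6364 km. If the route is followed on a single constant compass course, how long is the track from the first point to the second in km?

Δψ = ln[tan(π/4+φ₂/2)/tan(π/4+φ₁/2)] = +1.0740;  Δφ = +0.3875 rad,  Δλ = -1.6563 rad
q = Δφ/Δψ = 0.3608
d = R·√(Δφ² + q²Δλ²) = 6364·0.71218 = 4532 km

4532 km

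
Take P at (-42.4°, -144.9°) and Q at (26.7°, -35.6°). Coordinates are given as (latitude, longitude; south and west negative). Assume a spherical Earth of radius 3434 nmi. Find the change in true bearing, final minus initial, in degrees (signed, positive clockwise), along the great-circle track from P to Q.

-26.3°

Initial bearing θ₁ = atan2(sin Δλ cos φ₂, cos φ₁ sin φ₂ − sin φ₁ cos φ₂ cos Δλ) = 81.06°
Final bearing θ₂ = (initial bearing from the destination back to the start) + 180° = 54.74°
Δθ = θ₂ − θ₁ = -26.3°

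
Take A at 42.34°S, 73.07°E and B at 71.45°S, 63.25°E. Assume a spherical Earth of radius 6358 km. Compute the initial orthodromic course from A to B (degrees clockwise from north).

θ = atan2( sin Δλ·cos φ₂ ,  cos φ₁ sin φ₂ − sin φ₁ cos φ₂ cos Δλ )
  = atan2(-0.0543, -0.4896) = 186.32°

186.3°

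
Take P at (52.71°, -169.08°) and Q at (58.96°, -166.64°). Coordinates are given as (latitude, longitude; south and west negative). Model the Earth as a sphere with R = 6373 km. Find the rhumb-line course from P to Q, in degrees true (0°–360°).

12.3°

Δψ = ln[tan(π/4+φ₂/2)/tan(π/4+φ₁/2)] = +0.1948
Δλ = +0.0426 rad (taken the short way round)
course = atan2(Δλ, Δψ) = 12.33°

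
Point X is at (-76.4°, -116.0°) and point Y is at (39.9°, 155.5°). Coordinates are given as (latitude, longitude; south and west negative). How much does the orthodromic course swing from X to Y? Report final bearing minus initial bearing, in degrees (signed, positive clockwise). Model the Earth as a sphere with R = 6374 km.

At departure: θ₁ = atan2(sin Δλ cos φ₂, cos φ₁ sin φ₂ − sin φ₁ cos φ₂ cos Δλ) = 282.52°
At arrival: θ₂ = atan2(sin Δλ cos φ₁, −cos φ₂ sin φ₁ + sin φ₂ cos φ₁ cos Δλ) = 342.59°
Δθ = θ₂ − θ₁ = +60.1°

+60.1°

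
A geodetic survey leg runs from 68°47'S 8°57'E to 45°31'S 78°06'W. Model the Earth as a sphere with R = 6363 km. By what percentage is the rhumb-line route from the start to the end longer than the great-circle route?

Great circle: σ = 0.8256 rad → d_gc = Rσ = 5253.0 km
Rhumb: Δφ = +0.4061, Δλ = -1.5193, Δψ = +0.7809, q = Δφ/Δψ = 0.5200 → d_rh = R√(Δφ²+q²Δλ²) = 5652.4 km
Excess = (5652.4 − 5253.0) / 5253.0 = 399.4 / 5253.0 = 7.60% ≈ 7.6%

7.6%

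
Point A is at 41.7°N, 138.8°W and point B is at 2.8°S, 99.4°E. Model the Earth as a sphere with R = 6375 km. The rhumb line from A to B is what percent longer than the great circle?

4.0%

Great circle: σ = 2.0103 rad → d_gc = Rσ = 12815.5 km
Rhumb: Δφ = -0.7767, Δλ = -2.1258, Δψ = -0.8510, q = Δφ/Δψ = 0.9126 → d_rh = R√(Δφ²+q²Δλ²) = 13322.2 km
Excess = (13322.2 − 12815.5) / 12815.5 = 506.7 / 12815.5 = 3.954% ≈ 4.0%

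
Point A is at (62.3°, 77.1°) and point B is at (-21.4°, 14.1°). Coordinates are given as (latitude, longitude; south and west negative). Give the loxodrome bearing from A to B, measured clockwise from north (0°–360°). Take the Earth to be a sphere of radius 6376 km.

Meridional parts: M(φ₁)=+1.4002, M(φ₂)=-0.3825 → ΔM = -1.7827;  Δλ = -1.0996 rad
tan C = Δλ / ΔM = +0.6168 → C = 211.67°

211.7°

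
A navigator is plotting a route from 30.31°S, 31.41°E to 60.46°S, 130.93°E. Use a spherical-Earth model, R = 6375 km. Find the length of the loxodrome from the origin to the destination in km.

Δψ = ln[tan(π/4+φ₂/2)/tan(π/4+φ₁/2)] = -0.7776;  Δφ = -0.5262 rad,  Δλ = +1.7370 rad
q = Δφ/Δψ = 0.6768
d = R·√(Δφ² + q²Δλ²) = 6375·1.28789 = 8210 km

8210 km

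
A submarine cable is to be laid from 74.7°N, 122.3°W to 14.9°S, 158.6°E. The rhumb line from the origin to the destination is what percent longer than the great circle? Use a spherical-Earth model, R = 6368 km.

Great circle: σ = 1.7720 rad → d_gc = Rσ = 11283.8 km
Rhumb: Δφ = -1.5638, Δλ = -1.3806, Δψ = -2.2706, q = Δφ/Δψ = 0.6887 → d_rh = R√(Δφ²+q²Δλ²) = 11654.6 km
Excess = (11654.6 − 11283.8) / 11283.8 = 370.8 / 11283.8 = 3.29% ≈ 3.3%

3.3%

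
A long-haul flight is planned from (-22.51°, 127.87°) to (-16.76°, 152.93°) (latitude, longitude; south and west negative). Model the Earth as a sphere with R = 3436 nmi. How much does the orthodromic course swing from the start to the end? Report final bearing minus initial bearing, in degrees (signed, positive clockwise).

-8.6°

Initial bearing θ₁ = atan2(sin Δλ cos φ₂, cos φ₁ sin φ₂ − sin φ₁ cos φ₂ cos Δλ) = 80.80°
Final bearing θ₂ = (initial bearing from the destination back to the start) + 180° = 72.25°
Δθ = θ₂ − θ₁ = -8.6°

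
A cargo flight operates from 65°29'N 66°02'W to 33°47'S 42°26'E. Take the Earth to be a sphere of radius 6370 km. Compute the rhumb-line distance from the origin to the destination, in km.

Δψ = ln[tan(π/4+φ₂/2)/tan(π/4+φ₁/2)] = -2.1537;  Δφ = -1.7325 rad,  Δλ = +1.8931 rad
q = Δφ/Δψ = 0.8044
d = R·√(Δφ² + q²Δλ²) = 6370·2.30670 = 14694 km

14694 km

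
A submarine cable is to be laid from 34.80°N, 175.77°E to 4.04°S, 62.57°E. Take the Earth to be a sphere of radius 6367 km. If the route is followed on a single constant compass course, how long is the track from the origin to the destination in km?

12619 km

Δψ = ln[tan(π/4+φ₂/2)/tan(π/4+φ₁/2)] = -0.7192;  Δφ = -0.6779 rad,  Δλ = -1.9757 rad
q = Δφ/Δψ = 0.9426
d = R·√(Δφ² + q²Δλ²) = 6367·1.98188 = 12619 km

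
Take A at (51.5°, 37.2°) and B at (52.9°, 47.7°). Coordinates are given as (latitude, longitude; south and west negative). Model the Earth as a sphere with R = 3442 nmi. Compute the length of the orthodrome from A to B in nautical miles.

cos σ = sin φ₁ sin φ₂ + cos φ₁ cos φ₂ cos Δλ
      = sin(51.50°)sin(52.90°) + cos(51.50°)cos(52.90°)cos(10.50°) = 0.9934
σ = 6.580° → d = Rσ = 3442·0.11484 = 395 nmi

395 nmi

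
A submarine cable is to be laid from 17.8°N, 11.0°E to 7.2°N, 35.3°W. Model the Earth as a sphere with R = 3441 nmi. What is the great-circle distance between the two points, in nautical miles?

2780 nmi

cos σ = sin φ₁ sin φ₂ + cos φ₁ cos φ₂ cos Δλ
      = sin(17.80°)sin(7.20°) + cos(17.80°)cos(7.20°)cos(-46.30°) = 0.6909
σ = 46.296° → d = Rσ = 3441·0.80801 = 2780 nmi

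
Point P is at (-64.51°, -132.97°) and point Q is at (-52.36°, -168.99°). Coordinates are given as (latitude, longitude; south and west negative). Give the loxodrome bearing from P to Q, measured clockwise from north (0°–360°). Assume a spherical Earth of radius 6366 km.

303.1°

Meridional parts: M(φ₁)=-1.4864, M(φ₂)=-1.0764 → ΔM = +0.4100;  Δλ = -0.6287 rad
tan C = Δλ / ΔM = -1.5334 → C = 303.11°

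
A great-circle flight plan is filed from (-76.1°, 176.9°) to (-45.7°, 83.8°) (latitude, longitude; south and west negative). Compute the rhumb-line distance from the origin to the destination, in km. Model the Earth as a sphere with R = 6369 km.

5671 km

Rhumb course C = atan2(Δλ, Δψ) with Δψ = ln[tan(π/4+φ₂/2)/tan(π/4+φ₁/2)] = +1.2058, Δλ = -1.6249 → C = 306.58°
d = R·|Δφ| / |cos C| = 6369·0.53058 / 0.59592 = 5671 km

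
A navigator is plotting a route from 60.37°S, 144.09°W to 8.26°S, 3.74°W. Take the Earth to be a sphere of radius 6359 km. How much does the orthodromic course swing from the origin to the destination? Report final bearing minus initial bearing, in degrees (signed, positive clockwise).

-120.2°

Initial bearing θ₁ = atan2(sin Δλ cos φ₂, cos φ₁ sin φ₂ − sin φ₁ cos φ₂ cos Δλ) = 139.27°
Final bearing θ₂ = (initial bearing from the destination back to the start) + 180° = 19.02°
Δθ = θ₂ − θ₁ = -120.2°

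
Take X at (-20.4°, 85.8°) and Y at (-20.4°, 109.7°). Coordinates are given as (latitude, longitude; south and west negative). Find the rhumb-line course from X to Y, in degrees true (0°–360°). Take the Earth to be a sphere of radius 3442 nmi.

90.0°

Δψ = ln[tan(π/4+φ₂/2)/tan(π/4+φ₁/2)] = +0.0000
Δλ = +0.4171 rad (taken the short way round)
course = atan2(Δλ, Δψ) = 90.00°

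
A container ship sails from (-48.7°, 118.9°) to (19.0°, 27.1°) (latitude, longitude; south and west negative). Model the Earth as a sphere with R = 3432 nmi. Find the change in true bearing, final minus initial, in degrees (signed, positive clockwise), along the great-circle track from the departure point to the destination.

At departure: θ₁ = atan2(sin Δλ cos φ₂, cos φ₁ sin φ₂ − sin φ₁ cos φ₂ cos Δλ) = 281.52°
At arrival: θ₂ = atan2(sin Δλ cos φ₁, −cos φ₂ sin φ₁ + sin φ₂ cos φ₁ cos Δλ) = 316.84°
Δθ = θ₂ − θ₁ = +35.3°

+35.3°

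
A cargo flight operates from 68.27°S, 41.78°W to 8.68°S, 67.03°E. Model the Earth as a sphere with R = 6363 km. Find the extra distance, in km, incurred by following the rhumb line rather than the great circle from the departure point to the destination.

830 km

Great circle: cos σ = sin φ₁ sin φ₂ + cos φ₁ cos φ₂ cos Δλ,  σ = 1.5486 rad → d_gc = 9853.8 km
Rhumb line: Δψ = +1.4985, q = Δφ/Δψ = 0.6940, d_rh = R√(Δφ²+q²Δλ²) = 10683.4 km
Excess = 10683.4 − 9853.8 = 829.6 ≈ 830 km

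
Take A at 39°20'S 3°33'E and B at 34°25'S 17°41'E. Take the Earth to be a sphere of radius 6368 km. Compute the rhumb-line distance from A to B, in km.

1369 km

Δψ = ln[tan(π/4+φ₂/2)/tan(π/4+φ₁/2)] = +0.1073;  Δφ = +0.0858 rad,  Δλ = +0.2467 rad
q = Δφ/Δψ = 0.7994
d = R·√(Δφ² + q²Δλ²) = 6368·0.21506 = 1369 km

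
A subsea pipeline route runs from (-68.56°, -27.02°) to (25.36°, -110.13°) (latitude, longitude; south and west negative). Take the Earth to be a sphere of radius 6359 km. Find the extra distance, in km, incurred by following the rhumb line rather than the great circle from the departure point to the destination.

302 km

Great circle: cos σ = sin φ₁ sin φ₂ + cos φ₁ cos φ₂ cos Δλ,  σ = 1.9380 rad → d_gc = 12324.0 km
Rhumb line: Δψ = +2.1222, q = Δφ/Δψ = 0.7724, d_rh = R√(Δφ²+q²Δλ²) = 12626.1 km
Excess = 12626.1 − 12324.0 = 302.1 ≈ 302 km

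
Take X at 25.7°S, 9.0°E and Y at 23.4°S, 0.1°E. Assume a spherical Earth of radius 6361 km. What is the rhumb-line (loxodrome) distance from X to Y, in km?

934 km

Rhumb course C = atan2(Δλ, Δψ) with Δψ = ln[tan(π/4+φ₂/2)/tan(π/4+φ₁/2)] = +0.0441, Δλ = -0.1553 → C = 285.86°
d = R·|Δφ| / |cos C| = 6361·0.04014 / 0.27332 = 934 km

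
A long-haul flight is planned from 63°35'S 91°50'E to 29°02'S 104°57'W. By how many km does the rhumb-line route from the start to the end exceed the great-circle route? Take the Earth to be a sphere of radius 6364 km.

2892 km

Great circle: cos σ = sin φ₁ sin φ₂ + cos φ₁ cos φ₂ cos Δλ,  σ = 1.5085 rad → d_gc = 9600.3 km
Rhumb line: Δψ = +0.9195, q = Δφ/Δψ = 0.6558, d_rh = R√(Δφ²+q²Δλ²) = 12492.7 km
Excess = 12492.7 − 9600.3 = 2892.4 ≈ 2892 km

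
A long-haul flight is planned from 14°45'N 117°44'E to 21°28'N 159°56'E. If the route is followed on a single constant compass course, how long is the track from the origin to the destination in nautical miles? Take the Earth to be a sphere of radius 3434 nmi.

2436 nmi

Δψ = ln[tan(π/4+φ₂/2)/tan(π/4+φ₁/2)] = +0.1234;  Δφ = +0.1172 rad,  Δλ = +0.7365 rad
q = Δφ/Δψ = 0.9498
d = R·√(Δφ² + q²Δλ²) = 3434·0.70932 = 2436 nmi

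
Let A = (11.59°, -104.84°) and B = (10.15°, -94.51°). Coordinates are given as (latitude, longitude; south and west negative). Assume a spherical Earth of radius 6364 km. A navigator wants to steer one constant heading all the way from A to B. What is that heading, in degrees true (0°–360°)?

98.1°

Δψ = ln[tan(π/4+φ₂/2)/tan(π/4+φ₁/2)] = -0.0256
Δλ = +0.1803 rad (taken the short way round)
course = atan2(Δλ, Δψ) = 98.08°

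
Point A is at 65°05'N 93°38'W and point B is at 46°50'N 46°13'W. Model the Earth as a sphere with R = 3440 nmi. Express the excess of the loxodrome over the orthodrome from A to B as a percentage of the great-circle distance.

2.0%

Great circle: σ = 0.5423 rad → d_gc = Rσ = 1865.6 nmi
Rhumb: Δφ = -0.3185, Δλ = +0.8276, Δψ = -0.5825, q = Δφ/Δψ = 0.5468 → d_rh = R√(Δφ²+q²Δλ²) = 1903.6 nmi
Excess = (1903.6 − 1865.6) / 1865.6 = 38.0 / 1865.6 = 2.04% ≈ 2.0%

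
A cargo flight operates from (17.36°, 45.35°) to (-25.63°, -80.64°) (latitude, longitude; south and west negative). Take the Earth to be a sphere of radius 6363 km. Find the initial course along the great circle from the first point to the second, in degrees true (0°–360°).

250.7°

N = sin Δλ·cos φ₂ = -0.7295;  D = cos φ₁ sin φ₂ − sin φ₁ cos φ₂ cos Δλ = -0.2548
initial course = atan2(N, D) = 250.75°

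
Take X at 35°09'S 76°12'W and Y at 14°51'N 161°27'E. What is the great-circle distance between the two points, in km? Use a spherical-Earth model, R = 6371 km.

cos σ = sin φ₁ sin φ₂ + cos φ₁ cos φ₂ cos Δλ
      = sin(-35.15°)sin(14.85°) + cos(-35.15°)cos(14.85°)cos(-122.35°) = -0.5705
σ = 124.782° → d = Rσ = 6371·2.17785 = 13875 km

13875 km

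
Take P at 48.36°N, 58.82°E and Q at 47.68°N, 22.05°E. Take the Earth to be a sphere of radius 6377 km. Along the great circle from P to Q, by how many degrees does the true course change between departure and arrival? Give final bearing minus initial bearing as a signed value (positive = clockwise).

-27.8°

At departure: θ₁ = atan2(sin Δλ cos φ₂, cos φ₁ sin φ₂ − sin φ₁ cos φ₂ cos Δλ) = 282.35°
At arrival: θ₂ = atan2(sin Δλ cos φ₁, −cos φ₂ sin φ₁ + sin φ₂ cos φ₁ cos Δλ) = 254.59°
Δθ = θ₂ − θ₁ = -27.8°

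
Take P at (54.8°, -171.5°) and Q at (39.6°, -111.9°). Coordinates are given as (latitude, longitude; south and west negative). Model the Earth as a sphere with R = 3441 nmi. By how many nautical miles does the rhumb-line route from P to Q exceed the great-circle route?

Great circle: cos σ = sin φ₁ sin φ₂ + cos φ₁ cos φ₂ cos Δλ,  σ = 0.7293 rad → d_gc = 2509.6 nmi
Rhumb line: Δψ = -0.3943, q = Δφ/Δψ = 0.6727, d_rh = R√(Δφ²+q²Δλ²) = 2575.2 nmi
Excess = 2575.2 − 2509.6 = 65.6 ≈ 66 nmi

66 nmi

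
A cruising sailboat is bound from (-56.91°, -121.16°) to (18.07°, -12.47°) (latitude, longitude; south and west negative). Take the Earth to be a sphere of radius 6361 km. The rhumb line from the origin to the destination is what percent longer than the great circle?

3.5%

Great circle: σ = 2.0111 rad → d_gc = Rσ = 12792.5 km
Rhumb: Δφ = +1.3086, Δλ = +1.8970, Δψ = +1.5345, q = Δφ/Δψ = 0.8528 → d_rh = R√(Δφ²+q²Δλ²) = 13235.9 km
Excess = (13235.9 − 12792.5) / 12792.5 = 443.4 / 12792.5 = 3.47% ≈ 3.5%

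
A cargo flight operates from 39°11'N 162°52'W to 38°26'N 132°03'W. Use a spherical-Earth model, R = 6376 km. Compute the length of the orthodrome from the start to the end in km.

2661 km

cos σ = sin φ₁ sin φ₂ + cos φ₁ cos φ₂ cos Δλ
      = sin(39.18°)sin(38.43°) + cos(39.18°)cos(38.43°)cos(30.82°) = 0.9142
σ = 23.910° → d = Rσ = 6376·0.41730 = 2661 km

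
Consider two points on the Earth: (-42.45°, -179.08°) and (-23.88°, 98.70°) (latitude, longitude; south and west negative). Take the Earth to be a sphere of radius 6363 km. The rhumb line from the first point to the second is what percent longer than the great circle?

Great circle: σ = 1.1976 rad → d_gc = Rσ = 7620.5 km
Rhumb: Δφ = +0.3241, Δλ = -1.4350, Δψ = +0.3904, q = Δφ/Δψ = 0.8303 → d_rh = R√(Δφ²+q²Δλ²) = 7856.5 km
Excess = (7856.5 − 7620.5) / 7620.5 = 236.0 / 7620.5 = 3.10% ≈ 3.1%

3.1%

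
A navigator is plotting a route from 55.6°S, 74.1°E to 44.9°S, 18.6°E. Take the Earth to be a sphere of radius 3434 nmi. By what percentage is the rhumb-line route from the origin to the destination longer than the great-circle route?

Great circle: σ = 0.6282 rad → d_gc = Rσ = 2157.2 nmi
Rhumb: Δφ = +0.1868, Δλ = -0.9687, Δψ = +0.2937, q = Δφ/Δψ = 0.6358 → d_rh = R√(Δφ²+q²Δλ²) = 2210.0 nmi
Excess = (2210.0 − 2157.2) / 2157.2 = 52.8 / 2157.2 = 2.448% ≈ 2.4%

2.4%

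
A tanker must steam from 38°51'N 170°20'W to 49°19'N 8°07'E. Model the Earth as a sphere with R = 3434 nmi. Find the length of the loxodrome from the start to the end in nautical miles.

Rhumb course C = atan2(Δλ, Δψ) with Δψ = ln[tan(π/4+φ₂/2)/tan(π/4+φ₁/2)] = +0.2553, Δλ = +3.1145 → C = 85.31°
d = R·|Δφ| / |cos C| = 3434·0.18268 / 0.08171 = 7678 nmi

7678 nmi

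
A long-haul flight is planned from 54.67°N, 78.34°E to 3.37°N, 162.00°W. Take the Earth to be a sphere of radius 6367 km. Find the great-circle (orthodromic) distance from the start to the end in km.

Haversine: a = sin²(Δφ/2)+cos φ₁ cos φ₂ sin²(Δλ/2) = 0.61886;  σ = 2·atan2(√a,√(1−a))
σ = 103.752° → d = Rσ = 6367·1.81081 = 11529 km

11529 km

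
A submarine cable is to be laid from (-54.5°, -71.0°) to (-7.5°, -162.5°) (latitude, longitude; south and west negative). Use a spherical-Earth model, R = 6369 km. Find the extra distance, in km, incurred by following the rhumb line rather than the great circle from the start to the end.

Great circle: cos σ = sin φ₁ sin φ₂ + cos φ₁ cos φ₂ cos Δλ,  σ = 1.4795 rad → d_gc = 9422.79 km
Rhumb line: Δψ = +1.0078, q = Δφ/Δψ = 0.8139, d_rh = R√(Δφ²+q²Δλ²) = 9789.27 km
Excess = 9789.27 − 9422.79 = 366.48 ≈ 366 km

366 km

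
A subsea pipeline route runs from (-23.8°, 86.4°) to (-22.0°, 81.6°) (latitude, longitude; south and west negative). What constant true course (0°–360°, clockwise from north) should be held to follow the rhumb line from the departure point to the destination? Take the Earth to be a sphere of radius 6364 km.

Δψ = ln[tan(π/4+φ₂/2)/tan(π/4+φ₁/2)] = +0.0341
Δλ = -0.0838 rad (taken the short way round)
course = atan2(Δλ, Δψ) = 292.15°

292.2°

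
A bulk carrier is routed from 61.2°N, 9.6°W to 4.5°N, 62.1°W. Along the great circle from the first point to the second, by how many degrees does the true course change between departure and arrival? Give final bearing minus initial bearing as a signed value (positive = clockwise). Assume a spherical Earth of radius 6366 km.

-33.8°

Initial bearing θ₁ = atan2(sin Δλ cos φ₂, cos φ₁ sin φ₂ − sin φ₁ cos φ₂ cos Δλ) = 238.01°
Final bearing θ₂ = (initial bearing from the destination back to the start) + 180° = 204.20°
Δθ = θ₂ − θ₁ = -33.8°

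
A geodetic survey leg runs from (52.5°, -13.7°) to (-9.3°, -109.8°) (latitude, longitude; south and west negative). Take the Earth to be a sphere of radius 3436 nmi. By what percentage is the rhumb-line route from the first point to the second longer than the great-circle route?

2.7%

Great circle: σ = 1.7640 rad → d_gc = Rσ = 6061.3 nmi
Rhumb: Δφ = -1.0786, Δλ = -1.6773, Δψ = -1.2434, q = Δφ/Δψ = 0.8674 → d_rh = R√(Δφ²+q²Δλ²) = 6223.0 nmi
Excess = (6223.0 − 6061.3) / 6061.3 = 161.7 / 6061.3 = 2.67% ≈ 2.7%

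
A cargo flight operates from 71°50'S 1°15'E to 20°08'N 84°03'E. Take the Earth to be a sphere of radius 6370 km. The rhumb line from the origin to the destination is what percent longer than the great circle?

Great circle: σ = 1.8654 rad → d_gc = Rσ = 11882.6 km
Rhumb: Δφ = +1.6051, Δλ = +1.4451, Δψ = +2.1922, q = Δφ/Δψ = 0.7322 → d_rh = R√(Δφ²+q²Δλ²) = 12246.3 km
Excess = (12246.3 − 11882.6) / 11882.6 = 363.7 / 11882.6 = 3.06% ≈ 3.1%

3.1%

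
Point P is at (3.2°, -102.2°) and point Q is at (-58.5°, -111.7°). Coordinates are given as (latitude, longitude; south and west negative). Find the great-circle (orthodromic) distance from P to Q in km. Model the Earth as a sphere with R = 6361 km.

6902 km

Haversine: a = sin²(Δφ/2)+cos φ₁ cos φ₂ sin²(Δλ/2) = 0.26653;  σ = 2·atan2(√a,√(1−a))
σ = 62.165° → d = Rσ = 6361·1.08498 = 6902 km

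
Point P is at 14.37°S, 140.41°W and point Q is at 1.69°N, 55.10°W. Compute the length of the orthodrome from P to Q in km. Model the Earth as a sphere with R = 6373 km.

9552 km

Haversine: a = sin²(Δφ/2)+cos φ₁ cos φ₂ sin²(Δλ/2) = 0.46407;  σ = 2·atan2(√a,√(1−a))
σ = 85.880° → d = Rσ = 6373·1.49888 = 9552 km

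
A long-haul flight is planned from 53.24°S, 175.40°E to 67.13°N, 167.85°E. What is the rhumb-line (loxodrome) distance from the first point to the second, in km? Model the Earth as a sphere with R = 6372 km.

Rhumb course C = atan2(Δλ, Δψ) with Δψ = ln[tan(π/4+φ₂/2)/tan(π/4+φ₁/2)] = +2.7000, Δλ = -0.1318 → C = 357.21°
d = R·|Δφ| / |cos C| = 6372·2.10085 / 0.99881 = 13403 km

13403 km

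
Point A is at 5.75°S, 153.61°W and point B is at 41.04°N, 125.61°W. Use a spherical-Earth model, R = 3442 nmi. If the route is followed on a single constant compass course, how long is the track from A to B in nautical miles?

Δψ = ln[tan(π/4+φ₂/2)/tan(π/4+φ₁/2)] = +0.8873;  Δφ = +0.8166 rad,  Δλ = +0.4887 rad
q = Δφ/Δψ = 0.9204
d = R·√(Δφ² + q²Δλ²) = 3442·0.93230 = 3209 nmi

3209 nmi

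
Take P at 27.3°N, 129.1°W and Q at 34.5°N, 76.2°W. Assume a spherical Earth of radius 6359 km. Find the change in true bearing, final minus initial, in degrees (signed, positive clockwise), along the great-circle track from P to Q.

At departure: θ₁ = atan2(sin Δλ cos φ₂, cos φ₁ sin φ₂ − sin φ₁ cos φ₂ cos Δλ) = 67.27°
At arrival: θ₂ = atan2(sin Δλ cos φ₁, −cos φ₂ sin φ₁ + sin φ₂ cos φ₁ cos Δλ) = 95.99°
Δθ = θ₂ − θ₁ = +28.7°

+28.7°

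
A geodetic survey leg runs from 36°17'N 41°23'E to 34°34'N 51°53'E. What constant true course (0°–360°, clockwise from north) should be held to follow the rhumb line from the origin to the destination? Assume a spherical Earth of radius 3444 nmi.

101.3°

Meridional parts: M(φ₁)=+0.6804, M(φ₂)=+0.6436 → ΔM = -0.0368;  Δλ = +0.1833 rad
tan C = Δλ / ΔM = -4.9838 → C = 101.35°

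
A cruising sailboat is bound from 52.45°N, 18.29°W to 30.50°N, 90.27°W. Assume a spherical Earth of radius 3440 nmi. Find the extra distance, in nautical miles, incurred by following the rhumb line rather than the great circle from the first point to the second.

Great circle: cos σ = sin φ₁ sin φ₂ + cos φ₁ cos φ₂ cos Δλ,  σ = 0.9706 rad → d_gc = 3338.74 nmi
Rhumb line: Δψ = -0.5196, q = Δφ/Δψ = 0.7373, d_rh = R√(Δφ²+q²Δλ²) = 3448.25 nmi
Excess = 3448.25 − 3338.74 = 109.51 ≈ 110 nmi

110 nmi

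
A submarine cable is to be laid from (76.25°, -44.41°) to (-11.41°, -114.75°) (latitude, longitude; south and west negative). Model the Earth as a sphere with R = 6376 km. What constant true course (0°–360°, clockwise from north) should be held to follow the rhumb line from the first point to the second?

Meridional parts: M(φ₁)=+2.1155, M(φ₂)=-0.2005 → ΔM = -2.3160;  Δλ = -1.2277 rad
tan C = Δλ / ΔM = +0.5301 → C = 207.93°

207.9°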